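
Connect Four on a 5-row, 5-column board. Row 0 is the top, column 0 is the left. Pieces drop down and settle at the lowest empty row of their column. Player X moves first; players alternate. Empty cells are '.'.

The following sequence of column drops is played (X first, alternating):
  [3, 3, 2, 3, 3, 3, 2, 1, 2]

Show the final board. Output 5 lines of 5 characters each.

Move 1: X drops in col 3, lands at row 4
Move 2: O drops in col 3, lands at row 3
Move 3: X drops in col 2, lands at row 4
Move 4: O drops in col 3, lands at row 2
Move 5: X drops in col 3, lands at row 1
Move 6: O drops in col 3, lands at row 0
Move 7: X drops in col 2, lands at row 3
Move 8: O drops in col 1, lands at row 4
Move 9: X drops in col 2, lands at row 2

Answer: ...O.
...X.
..XO.
..XO.
.OXX.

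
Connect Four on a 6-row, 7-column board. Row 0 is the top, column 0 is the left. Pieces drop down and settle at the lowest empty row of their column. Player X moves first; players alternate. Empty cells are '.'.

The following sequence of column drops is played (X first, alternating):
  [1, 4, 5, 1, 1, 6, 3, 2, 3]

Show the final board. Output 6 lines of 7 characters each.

Answer: .......
.......
.......
.X.....
.O.X...
.XOXOXO

Derivation:
Move 1: X drops in col 1, lands at row 5
Move 2: O drops in col 4, lands at row 5
Move 3: X drops in col 5, lands at row 5
Move 4: O drops in col 1, lands at row 4
Move 5: X drops in col 1, lands at row 3
Move 6: O drops in col 6, lands at row 5
Move 7: X drops in col 3, lands at row 5
Move 8: O drops in col 2, lands at row 5
Move 9: X drops in col 3, lands at row 4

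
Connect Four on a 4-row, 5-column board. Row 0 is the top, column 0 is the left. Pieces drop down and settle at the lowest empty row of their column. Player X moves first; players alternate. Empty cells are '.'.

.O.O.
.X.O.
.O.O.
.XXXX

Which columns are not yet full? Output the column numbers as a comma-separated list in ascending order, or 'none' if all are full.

Answer: 0,2,4

Derivation:
col 0: top cell = '.' → open
col 1: top cell = 'O' → FULL
col 2: top cell = '.' → open
col 3: top cell = 'O' → FULL
col 4: top cell = '.' → open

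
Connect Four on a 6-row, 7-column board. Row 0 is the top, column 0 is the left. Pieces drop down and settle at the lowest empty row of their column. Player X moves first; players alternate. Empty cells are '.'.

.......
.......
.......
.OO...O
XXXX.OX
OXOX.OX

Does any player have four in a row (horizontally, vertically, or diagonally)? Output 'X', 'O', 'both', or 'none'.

X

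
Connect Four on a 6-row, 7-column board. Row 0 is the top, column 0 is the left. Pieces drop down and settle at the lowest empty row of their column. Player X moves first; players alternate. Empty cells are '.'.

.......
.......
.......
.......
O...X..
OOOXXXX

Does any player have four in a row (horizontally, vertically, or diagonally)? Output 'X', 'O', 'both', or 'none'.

X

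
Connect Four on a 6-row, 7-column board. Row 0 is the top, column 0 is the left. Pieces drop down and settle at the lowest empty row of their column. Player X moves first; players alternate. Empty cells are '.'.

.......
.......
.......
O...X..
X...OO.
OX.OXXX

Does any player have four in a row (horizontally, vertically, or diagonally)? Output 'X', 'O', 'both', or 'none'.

none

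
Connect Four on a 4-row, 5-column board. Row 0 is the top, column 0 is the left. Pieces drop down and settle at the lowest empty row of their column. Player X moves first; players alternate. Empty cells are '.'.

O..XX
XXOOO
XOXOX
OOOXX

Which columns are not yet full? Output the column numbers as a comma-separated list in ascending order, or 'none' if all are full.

Answer: 1,2

Derivation:
col 0: top cell = 'O' → FULL
col 1: top cell = '.' → open
col 2: top cell = '.' → open
col 3: top cell = 'X' → FULL
col 4: top cell = 'X' → FULL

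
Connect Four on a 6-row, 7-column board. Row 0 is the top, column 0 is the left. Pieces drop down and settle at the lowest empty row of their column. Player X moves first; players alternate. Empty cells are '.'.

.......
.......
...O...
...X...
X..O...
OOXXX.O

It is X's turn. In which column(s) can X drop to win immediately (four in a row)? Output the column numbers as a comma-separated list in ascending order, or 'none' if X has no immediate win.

col 0: drop X → no win
col 1: drop X → no win
col 2: drop X → no win
col 3: drop X → no win
col 4: drop X → no win
col 5: drop X → WIN!
col 6: drop X → no win

Answer: 5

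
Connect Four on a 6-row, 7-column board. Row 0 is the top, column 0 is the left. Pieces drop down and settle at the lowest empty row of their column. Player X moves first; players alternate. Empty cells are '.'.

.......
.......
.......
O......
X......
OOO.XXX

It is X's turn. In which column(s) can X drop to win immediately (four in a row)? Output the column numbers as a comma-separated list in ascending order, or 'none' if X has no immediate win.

Answer: 3

Derivation:
col 0: drop X → no win
col 1: drop X → no win
col 2: drop X → no win
col 3: drop X → WIN!
col 4: drop X → no win
col 5: drop X → no win
col 6: drop X → no win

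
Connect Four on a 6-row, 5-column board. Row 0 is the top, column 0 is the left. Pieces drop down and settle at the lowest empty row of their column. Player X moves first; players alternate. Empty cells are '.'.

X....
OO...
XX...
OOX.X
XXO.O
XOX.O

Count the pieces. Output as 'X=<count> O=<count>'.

X=9 O=8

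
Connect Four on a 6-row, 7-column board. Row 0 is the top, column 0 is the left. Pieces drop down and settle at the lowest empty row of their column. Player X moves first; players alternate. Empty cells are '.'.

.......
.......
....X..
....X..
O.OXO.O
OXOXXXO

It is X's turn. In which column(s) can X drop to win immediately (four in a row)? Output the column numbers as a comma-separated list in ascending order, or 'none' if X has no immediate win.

col 0: drop X → no win
col 1: drop X → no win
col 2: drop X → no win
col 3: drop X → no win
col 4: drop X → no win
col 5: drop X → no win
col 6: drop X → no win

Answer: none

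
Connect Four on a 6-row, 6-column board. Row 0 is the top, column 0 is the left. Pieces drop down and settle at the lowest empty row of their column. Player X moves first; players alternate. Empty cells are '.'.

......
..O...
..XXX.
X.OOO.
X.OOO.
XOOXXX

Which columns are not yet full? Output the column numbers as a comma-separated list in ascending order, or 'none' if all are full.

col 0: top cell = '.' → open
col 1: top cell = '.' → open
col 2: top cell = '.' → open
col 3: top cell = '.' → open
col 4: top cell = '.' → open
col 5: top cell = '.' → open

Answer: 0,1,2,3,4,5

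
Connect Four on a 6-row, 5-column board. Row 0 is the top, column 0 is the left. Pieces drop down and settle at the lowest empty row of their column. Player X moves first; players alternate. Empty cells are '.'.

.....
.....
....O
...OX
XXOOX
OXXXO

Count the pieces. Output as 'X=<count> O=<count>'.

X=7 O=6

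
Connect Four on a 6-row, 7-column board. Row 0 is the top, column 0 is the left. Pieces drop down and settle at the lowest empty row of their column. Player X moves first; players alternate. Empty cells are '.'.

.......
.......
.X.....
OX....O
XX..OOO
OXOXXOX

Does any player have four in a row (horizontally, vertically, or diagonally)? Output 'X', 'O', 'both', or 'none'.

X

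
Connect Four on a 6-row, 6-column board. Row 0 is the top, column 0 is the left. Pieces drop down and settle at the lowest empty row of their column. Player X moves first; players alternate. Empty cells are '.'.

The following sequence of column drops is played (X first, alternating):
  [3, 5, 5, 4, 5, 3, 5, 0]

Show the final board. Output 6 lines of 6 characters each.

Move 1: X drops in col 3, lands at row 5
Move 2: O drops in col 5, lands at row 5
Move 3: X drops in col 5, lands at row 4
Move 4: O drops in col 4, lands at row 5
Move 5: X drops in col 5, lands at row 3
Move 6: O drops in col 3, lands at row 4
Move 7: X drops in col 5, lands at row 2
Move 8: O drops in col 0, lands at row 5

Answer: ......
......
.....X
.....X
...O.X
O..XOO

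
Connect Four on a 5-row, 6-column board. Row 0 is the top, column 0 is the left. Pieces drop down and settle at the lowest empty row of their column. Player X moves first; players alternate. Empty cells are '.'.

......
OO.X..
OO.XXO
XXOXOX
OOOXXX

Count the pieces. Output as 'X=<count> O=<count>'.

X=10 O=10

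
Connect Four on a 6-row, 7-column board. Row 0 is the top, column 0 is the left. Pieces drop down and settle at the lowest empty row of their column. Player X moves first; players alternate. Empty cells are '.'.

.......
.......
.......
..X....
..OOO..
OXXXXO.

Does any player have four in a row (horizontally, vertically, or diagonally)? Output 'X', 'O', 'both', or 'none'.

X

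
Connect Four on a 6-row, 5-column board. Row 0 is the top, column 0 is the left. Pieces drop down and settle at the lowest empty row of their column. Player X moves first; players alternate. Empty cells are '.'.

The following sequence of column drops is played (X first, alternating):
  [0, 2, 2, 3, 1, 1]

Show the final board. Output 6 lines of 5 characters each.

Move 1: X drops in col 0, lands at row 5
Move 2: O drops in col 2, lands at row 5
Move 3: X drops in col 2, lands at row 4
Move 4: O drops in col 3, lands at row 5
Move 5: X drops in col 1, lands at row 5
Move 6: O drops in col 1, lands at row 4

Answer: .....
.....
.....
.....
.OX..
XXOO.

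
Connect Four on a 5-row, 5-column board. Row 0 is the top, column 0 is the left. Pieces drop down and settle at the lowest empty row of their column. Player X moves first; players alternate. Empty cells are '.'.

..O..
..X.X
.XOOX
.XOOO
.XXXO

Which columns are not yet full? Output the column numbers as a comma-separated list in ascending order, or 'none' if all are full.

col 0: top cell = '.' → open
col 1: top cell = '.' → open
col 2: top cell = 'O' → FULL
col 3: top cell = '.' → open
col 4: top cell = '.' → open

Answer: 0,1,3,4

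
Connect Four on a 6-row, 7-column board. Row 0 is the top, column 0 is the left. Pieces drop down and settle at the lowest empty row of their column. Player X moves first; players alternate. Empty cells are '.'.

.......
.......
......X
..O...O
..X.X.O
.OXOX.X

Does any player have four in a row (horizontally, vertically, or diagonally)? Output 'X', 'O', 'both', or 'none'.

none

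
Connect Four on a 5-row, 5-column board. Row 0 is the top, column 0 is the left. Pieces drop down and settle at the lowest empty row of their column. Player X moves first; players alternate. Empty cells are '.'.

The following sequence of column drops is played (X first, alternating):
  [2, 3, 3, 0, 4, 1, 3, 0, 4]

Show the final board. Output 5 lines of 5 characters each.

Answer: .....
.....
...X.
O..XX
OOXOX

Derivation:
Move 1: X drops in col 2, lands at row 4
Move 2: O drops in col 3, lands at row 4
Move 3: X drops in col 3, lands at row 3
Move 4: O drops in col 0, lands at row 4
Move 5: X drops in col 4, lands at row 4
Move 6: O drops in col 1, lands at row 4
Move 7: X drops in col 3, lands at row 2
Move 8: O drops in col 0, lands at row 3
Move 9: X drops in col 4, lands at row 3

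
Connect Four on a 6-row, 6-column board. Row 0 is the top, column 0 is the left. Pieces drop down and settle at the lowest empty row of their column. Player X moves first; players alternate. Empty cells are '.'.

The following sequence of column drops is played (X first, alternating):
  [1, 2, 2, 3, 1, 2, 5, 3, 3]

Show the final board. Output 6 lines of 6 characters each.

Move 1: X drops in col 1, lands at row 5
Move 2: O drops in col 2, lands at row 5
Move 3: X drops in col 2, lands at row 4
Move 4: O drops in col 3, lands at row 5
Move 5: X drops in col 1, lands at row 4
Move 6: O drops in col 2, lands at row 3
Move 7: X drops in col 5, lands at row 5
Move 8: O drops in col 3, lands at row 4
Move 9: X drops in col 3, lands at row 3

Answer: ......
......
......
..OX..
.XXO..
.XOO.X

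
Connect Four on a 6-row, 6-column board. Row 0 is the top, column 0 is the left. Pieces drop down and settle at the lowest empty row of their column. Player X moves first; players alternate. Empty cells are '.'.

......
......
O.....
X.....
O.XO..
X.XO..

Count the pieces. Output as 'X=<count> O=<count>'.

X=4 O=4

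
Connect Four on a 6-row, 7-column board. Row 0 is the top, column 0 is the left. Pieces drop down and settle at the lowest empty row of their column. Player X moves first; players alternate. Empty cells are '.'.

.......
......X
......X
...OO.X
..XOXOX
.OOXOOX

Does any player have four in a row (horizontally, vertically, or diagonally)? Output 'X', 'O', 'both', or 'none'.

X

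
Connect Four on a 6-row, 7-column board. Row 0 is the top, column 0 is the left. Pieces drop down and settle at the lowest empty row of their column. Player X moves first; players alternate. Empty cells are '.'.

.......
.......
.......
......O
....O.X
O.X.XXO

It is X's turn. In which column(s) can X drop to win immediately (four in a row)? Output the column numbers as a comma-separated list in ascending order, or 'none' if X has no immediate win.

Answer: 3

Derivation:
col 0: drop X → no win
col 1: drop X → no win
col 2: drop X → no win
col 3: drop X → WIN!
col 4: drop X → no win
col 5: drop X → no win
col 6: drop X → no win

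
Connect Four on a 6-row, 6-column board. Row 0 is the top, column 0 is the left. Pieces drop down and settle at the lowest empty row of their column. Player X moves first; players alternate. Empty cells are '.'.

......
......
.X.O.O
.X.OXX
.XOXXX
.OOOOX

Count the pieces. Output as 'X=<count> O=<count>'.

X=9 O=8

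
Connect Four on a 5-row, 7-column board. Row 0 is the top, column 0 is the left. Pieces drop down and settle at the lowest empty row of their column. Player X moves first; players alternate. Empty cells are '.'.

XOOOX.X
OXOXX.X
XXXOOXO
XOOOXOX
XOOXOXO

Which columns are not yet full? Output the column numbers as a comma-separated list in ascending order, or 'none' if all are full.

col 0: top cell = 'X' → FULL
col 1: top cell = 'O' → FULL
col 2: top cell = 'O' → FULL
col 3: top cell = 'O' → FULL
col 4: top cell = 'X' → FULL
col 5: top cell = '.' → open
col 6: top cell = 'X' → FULL

Answer: 5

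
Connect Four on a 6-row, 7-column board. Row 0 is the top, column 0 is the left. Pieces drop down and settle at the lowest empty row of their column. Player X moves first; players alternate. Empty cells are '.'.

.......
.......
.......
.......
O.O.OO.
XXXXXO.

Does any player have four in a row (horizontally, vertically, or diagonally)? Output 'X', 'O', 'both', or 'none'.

X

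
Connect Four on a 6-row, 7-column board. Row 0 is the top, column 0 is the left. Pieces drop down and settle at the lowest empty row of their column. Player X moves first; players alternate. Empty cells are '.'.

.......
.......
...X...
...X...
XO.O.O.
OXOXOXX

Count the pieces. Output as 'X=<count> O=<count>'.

X=7 O=6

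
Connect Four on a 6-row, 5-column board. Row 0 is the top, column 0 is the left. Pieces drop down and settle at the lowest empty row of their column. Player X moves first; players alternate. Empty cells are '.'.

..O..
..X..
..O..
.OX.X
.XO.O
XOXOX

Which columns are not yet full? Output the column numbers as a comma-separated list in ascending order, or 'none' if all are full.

col 0: top cell = '.' → open
col 1: top cell = '.' → open
col 2: top cell = 'O' → FULL
col 3: top cell = '.' → open
col 4: top cell = '.' → open

Answer: 0,1,3,4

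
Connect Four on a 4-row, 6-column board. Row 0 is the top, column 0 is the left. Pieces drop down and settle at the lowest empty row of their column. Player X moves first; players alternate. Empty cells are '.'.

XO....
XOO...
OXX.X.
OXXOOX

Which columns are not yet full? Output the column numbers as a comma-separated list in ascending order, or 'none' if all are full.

col 0: top cell = 'X' → FULL
col 1: top cell = 'O' → FULL
col 2: top cell = '.' → open
col 3: top cell = '.' → open
col 4: top cell = '.' → open
col 5: top cell = '.' → open

Answer: 2,3,4,5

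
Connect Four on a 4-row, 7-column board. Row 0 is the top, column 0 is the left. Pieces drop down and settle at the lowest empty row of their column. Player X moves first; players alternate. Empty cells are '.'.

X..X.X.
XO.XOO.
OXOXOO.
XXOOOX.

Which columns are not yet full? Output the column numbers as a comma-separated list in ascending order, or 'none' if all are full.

col 0: top cell = 'X' → FULL
col 1: top cell = '.' → open
col 2: top cell = '.' → open
col 3: top cell = 'X' → FULL
col 4: top cell = '.' → open
col 5: top cell = 'X' → FULL
col 6: top cell = '.' → open

Answer: 1,2,4,6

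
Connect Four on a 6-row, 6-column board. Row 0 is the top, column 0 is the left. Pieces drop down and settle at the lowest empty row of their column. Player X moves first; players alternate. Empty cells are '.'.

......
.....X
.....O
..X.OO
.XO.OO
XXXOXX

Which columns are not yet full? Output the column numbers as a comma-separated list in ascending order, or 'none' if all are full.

col 0: top cell = '.' → open
col 1: top cell = '.' → open
col 2: top cell = '.' → open
col 3: top cell = '.' → open
col 4: top cell = '.' → open
col 5: top cell = '.' → open

Answer: 0,1,2,3,4,5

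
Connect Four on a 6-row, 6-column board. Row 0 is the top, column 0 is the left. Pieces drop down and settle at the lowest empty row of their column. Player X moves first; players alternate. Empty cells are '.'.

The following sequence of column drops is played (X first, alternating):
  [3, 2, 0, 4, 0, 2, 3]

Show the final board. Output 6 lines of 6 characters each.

Move 1: X drops in col 3, lands at row 5
Move 2: O drops in col 2, lands at row 5
Move 3: X drops in col 0, lands at row 5
Move 4: O drops in col 4, lands at row 5
Move 5: X drops in col 0, lands at row 4
Move 6: O drops in col 2, lands at row 4
Move 7: X drops in col 3, lands at row 4

Answer: ......
......
......
......
X.OX..
X.OXO.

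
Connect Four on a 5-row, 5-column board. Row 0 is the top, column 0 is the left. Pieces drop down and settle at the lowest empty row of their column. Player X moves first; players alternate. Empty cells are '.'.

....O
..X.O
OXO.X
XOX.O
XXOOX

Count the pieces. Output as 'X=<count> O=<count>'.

X=8 O=8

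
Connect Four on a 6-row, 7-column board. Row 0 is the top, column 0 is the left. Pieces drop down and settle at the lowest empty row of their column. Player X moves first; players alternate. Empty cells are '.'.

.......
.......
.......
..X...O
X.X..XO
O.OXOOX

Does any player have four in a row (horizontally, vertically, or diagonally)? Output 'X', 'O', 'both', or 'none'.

none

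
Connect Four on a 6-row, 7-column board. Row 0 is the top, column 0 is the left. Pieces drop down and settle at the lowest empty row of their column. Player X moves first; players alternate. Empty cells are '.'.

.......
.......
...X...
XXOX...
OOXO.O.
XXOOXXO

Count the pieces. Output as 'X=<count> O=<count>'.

X=9 O=8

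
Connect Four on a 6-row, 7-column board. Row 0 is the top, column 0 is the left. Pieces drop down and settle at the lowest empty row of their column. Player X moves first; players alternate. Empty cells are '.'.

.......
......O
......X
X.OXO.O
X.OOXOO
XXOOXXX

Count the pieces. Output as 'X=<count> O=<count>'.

X=10 O=10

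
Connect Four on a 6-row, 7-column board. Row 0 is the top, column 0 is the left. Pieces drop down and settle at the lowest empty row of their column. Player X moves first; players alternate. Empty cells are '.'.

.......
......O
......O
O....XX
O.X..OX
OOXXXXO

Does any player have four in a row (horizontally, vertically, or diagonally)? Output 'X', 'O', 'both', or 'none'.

X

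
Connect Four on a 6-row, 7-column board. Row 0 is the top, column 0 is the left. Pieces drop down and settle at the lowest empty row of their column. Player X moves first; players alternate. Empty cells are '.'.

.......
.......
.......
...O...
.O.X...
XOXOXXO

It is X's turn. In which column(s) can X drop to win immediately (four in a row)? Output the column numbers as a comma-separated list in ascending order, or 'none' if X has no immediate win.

col 0: drop X → no win
col 1: drop X → no win
col 2: drop X → no win
col 3: drop X → no win
col 4: drop X → no win
col 5: drop X → no win
col 6: drop X → no win

Answer: none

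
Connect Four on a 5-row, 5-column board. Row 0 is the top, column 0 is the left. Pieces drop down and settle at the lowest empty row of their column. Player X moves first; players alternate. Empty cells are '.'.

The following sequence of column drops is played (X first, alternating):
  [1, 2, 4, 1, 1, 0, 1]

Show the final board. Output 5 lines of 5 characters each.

Move 1: X drops in col 1, lands at row 4
Move 2: O drops in col 2, lands at row 4
Move 3: X drops in col 4, lands at row 4
Move 4: O drops in col 1, lands at row 3
Move 5: X drops in col 1, lands at row 2
Move 6: O drops in col 0, lands at row 4
Move 7: X drops in col 1, lands at row 1

Answer: .....
.X...
.X...
.O...
OXO.X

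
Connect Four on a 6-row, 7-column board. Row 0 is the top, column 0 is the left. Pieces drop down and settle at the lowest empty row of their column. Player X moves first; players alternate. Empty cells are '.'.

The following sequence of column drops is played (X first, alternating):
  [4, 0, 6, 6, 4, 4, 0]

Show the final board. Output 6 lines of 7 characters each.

Answer: .......
.......
.......
....O..
X...X.O
O...X.X

Derivation:
Move 1: X drops in col 4, lands at row 5
Move 2: O drops in col 0, lands at row 5
Move 3: X drops in col 6, lands at row 5
Move 4: O drops in col 6, lands at row 4
Move 5: X drops in col 4, lands at row 4
Move 6: O drops in col 4, lands at row 3
Move 7: X drops in col 0, lands at row 4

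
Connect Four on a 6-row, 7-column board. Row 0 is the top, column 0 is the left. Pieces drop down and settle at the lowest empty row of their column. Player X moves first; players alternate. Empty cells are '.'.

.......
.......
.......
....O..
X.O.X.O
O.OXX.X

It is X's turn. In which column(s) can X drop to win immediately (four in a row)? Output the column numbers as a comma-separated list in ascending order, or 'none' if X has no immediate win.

col 0: drop X → no win
col 1: drop X → no win
col 2: drop X → no win
col 3: drop X → no win
col 4: drop X → no win
col 5: drop X → WIN!
col 6: drop X → no win

Answer: 5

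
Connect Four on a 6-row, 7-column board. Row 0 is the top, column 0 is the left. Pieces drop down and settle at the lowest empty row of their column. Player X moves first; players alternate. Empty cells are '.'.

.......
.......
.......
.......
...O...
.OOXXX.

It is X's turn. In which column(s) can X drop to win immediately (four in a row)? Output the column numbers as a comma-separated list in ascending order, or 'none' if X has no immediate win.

col 0: drop X → no win
col 1: drop X → no win
col 2: drop X → no win
col 3: drop X → no win
col 4: drop X → no win
col 5: drop X → no win
col 6: drop X → WIN!

Answer: 6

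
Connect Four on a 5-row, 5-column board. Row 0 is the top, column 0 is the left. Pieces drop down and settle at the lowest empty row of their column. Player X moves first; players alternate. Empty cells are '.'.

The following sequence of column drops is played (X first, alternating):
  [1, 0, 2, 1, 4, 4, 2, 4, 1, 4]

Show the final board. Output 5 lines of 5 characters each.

Answer: .....
....O
.X..O
.OX.O
OXX.X

Derivation:
Move 1: X drops in col 1, lands at row 4
Move 2: O drops in col 0, lands at row 4
Move 3: X drops in col 2, lands at row 4
Move 4: O drops in col 1, lands at row 3
Move 5: X drops in col 4, lands at row 4
Move 6: O drops in col 4, lands at row 3
Move 7: X drops in col 2, lands at row 3
Move 8: O drops in col 4, lands at row 2
Move 9: X drops in col 1, lands at row 2
Move 10: O drops in col 4, lands at row 1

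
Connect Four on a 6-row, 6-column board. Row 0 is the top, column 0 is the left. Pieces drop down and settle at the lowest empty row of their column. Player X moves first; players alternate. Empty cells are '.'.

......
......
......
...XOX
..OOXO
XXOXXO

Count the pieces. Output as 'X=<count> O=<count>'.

X=7 O=6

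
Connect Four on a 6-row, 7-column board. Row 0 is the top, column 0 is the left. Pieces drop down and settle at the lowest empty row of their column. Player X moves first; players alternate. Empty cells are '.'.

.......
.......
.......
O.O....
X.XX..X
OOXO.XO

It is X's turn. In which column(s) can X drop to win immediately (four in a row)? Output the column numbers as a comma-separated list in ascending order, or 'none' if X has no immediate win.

col 0: drop X → no win
col 1: drop X → WIN!
col 2: drop X → no win
col 3: drop X → no win
col 4: drop X → no win
col 5: drop X → no win
col 6: drop X → no win

Answer: 1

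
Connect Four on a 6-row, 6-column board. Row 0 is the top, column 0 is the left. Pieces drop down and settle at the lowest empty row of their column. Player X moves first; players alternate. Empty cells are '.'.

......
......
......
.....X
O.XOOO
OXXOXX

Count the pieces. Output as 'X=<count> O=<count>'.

X=6 O=6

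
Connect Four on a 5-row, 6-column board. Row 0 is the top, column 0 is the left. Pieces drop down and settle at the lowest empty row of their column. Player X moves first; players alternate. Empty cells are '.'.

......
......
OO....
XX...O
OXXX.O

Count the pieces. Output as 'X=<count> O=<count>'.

X=5 O=5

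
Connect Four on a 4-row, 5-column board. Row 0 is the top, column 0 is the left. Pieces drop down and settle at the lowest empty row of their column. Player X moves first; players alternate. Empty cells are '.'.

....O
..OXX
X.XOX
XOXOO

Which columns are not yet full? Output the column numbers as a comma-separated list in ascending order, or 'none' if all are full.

Answer: 0,1,2,3

Derivation:
col 0: top cell = '.' → open
col 1: top cell = '.' → open
col 2: top cell = '.' → open
col 3: top cell = '.' → open
col 4: top cell = 'O' → FULL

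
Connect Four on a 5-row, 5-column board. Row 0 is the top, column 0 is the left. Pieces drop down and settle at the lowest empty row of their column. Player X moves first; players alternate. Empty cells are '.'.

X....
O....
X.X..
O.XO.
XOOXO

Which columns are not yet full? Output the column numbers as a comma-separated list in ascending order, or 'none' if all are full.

Answer: 1,2,3,4

Derivation:
col 0: top cell = 'X' → FULL
col 1: top cell = '.' → open
col 2: top cell = '.' → open
col 3: top cell = '.' → open
col 4: top cell = '.' → open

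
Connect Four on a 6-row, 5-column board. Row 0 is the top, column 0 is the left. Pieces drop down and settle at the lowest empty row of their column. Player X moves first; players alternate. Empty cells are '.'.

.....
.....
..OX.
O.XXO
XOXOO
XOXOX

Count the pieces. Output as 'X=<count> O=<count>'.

X=8 O=8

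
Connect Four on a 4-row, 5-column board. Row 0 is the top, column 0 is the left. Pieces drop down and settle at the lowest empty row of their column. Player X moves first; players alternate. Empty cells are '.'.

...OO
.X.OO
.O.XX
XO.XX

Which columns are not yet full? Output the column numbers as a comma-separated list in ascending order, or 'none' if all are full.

col 0: top cell = '.' → open
col 1: top cell = '.' → open
col 2: top cell = '.' → open
col 3: top cell = 'O' → FULL
col 4: top cell = 'O' → FULL

Answer: 0,1,2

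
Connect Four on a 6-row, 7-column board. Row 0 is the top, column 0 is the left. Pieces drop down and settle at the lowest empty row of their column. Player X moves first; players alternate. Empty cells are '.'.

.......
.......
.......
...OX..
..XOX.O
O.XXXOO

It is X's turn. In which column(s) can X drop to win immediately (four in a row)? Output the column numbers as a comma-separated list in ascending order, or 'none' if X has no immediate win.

Answer: 1,4

Derivation:
col 0: drop X → no win
col 1: drop X → WIN!
col 2: drop X → no win
col 3: drop X → no win
col 4: drop X → WIN!
col 5: drop X → no win
col 6: drop X → no win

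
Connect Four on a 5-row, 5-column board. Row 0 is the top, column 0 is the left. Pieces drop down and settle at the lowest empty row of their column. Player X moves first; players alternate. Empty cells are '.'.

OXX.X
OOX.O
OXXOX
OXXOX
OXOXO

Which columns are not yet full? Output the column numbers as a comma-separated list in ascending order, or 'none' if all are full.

col 0: top cell = 'O' → FULL
col 1: top cell = 'X' → FULL
col 2: top cell = 'X' → FULL
col 3: top cell = '.' → open
col 4: top cell = 'X' → FULL

Answer: 3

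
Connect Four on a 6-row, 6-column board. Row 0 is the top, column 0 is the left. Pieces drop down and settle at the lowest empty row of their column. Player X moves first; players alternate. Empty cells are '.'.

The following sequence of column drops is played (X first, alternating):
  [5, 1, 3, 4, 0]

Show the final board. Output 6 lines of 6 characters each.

Move 1: X drops in col 5, lands at row 5
Move 2: O drops in col 1, lands at row 5
Move 3: X drops in col 3, lands at row 5
Move 4: O drops in col 4, lands at row 5
Move 5: X drops in col 0, lands at row 5

Answer: ......
......
......
......
......
XO.XOX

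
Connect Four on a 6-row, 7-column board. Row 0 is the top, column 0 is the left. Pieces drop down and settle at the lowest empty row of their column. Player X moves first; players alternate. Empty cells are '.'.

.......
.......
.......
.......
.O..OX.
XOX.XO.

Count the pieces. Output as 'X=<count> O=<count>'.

X=4 O=4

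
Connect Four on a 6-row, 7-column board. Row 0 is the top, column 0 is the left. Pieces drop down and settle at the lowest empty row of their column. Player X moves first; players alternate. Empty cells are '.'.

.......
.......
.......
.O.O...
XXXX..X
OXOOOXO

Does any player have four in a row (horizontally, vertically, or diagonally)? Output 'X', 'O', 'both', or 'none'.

X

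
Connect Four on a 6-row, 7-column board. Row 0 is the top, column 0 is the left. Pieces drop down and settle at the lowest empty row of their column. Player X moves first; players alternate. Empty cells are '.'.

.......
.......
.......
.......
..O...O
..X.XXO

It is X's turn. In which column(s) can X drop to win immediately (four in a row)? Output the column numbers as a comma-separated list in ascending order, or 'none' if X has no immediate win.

Answer: 3

Derivation:
col 0: drop X → no win
col 1: drop X → no win
col 2: drop X → no win
col 3: drop X → WIN!
col 4: drop X → no win
col 5: drop X → no win
col 6: drop X → no win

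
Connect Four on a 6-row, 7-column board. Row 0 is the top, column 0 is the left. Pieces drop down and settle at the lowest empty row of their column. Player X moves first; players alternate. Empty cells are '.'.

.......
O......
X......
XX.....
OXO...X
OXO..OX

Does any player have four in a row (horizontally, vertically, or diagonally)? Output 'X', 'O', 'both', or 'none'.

none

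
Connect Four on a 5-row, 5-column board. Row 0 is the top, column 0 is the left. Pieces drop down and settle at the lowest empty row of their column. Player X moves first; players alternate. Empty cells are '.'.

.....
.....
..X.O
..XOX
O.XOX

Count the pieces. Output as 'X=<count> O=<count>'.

X=5 O=4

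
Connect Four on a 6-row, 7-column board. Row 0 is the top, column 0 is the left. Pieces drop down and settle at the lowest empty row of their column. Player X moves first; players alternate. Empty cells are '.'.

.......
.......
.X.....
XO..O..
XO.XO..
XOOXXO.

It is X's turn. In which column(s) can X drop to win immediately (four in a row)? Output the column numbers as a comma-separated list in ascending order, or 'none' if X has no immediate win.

col 0: drop X → WIN!
col 1: drop X → no win
col 2: drop X → no win
col 3: drop X → no win
col 4: drop X → no win
col 5: drop X → no win
col 6: drop X → no win

Answer: 0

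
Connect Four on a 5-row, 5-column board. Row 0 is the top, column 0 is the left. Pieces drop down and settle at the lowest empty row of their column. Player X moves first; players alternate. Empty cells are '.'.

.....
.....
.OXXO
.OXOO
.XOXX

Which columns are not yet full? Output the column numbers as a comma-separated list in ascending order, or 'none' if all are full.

Answer: 0,1,2,3,4

Derivation:
col 0: top cell = '.' → open
col 1: top cell = '.' → open
col 2: top cell = '.' → open
col 3: top cell = '.' → open
col 4: top cell = '.' → open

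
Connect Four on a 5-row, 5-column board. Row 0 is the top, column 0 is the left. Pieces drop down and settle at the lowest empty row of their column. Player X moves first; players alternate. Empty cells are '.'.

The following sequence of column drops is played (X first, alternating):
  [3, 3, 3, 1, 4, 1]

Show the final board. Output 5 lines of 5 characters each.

Move 1: X drops in col 3, lands at row 4
Move 2: O drops in col 3, lands at row 3
Move 3: X drops in col 3, lands at row 2
Move 4: O drops in col 1, lands at row 4
Move 5: X drops in col 4, lands at row 4
Move 6: O drops in col 1, lands at row 3

Answer: .....
.....
...X.
.O.O.
.O.XX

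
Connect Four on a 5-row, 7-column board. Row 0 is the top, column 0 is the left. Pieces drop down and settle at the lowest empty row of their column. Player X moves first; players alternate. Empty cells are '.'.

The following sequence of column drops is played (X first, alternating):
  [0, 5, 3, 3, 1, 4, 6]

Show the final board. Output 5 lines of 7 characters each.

Answer: .......
.......
.......
...O...
XX.XOOX

Derivation:
Move 1: X drops in col 0, lands at row 4
Move 2: O drops in col 5, lands at row 4
Move 3: X drops in col 3, lands at row 4
Move 4: O drops in col 3, lands at row 3
Move 5: X drops in col 1, lands at row 4
Move 6: O drops in col 4, lands at row 4
Move 7: X drops in col 6, lands at row 4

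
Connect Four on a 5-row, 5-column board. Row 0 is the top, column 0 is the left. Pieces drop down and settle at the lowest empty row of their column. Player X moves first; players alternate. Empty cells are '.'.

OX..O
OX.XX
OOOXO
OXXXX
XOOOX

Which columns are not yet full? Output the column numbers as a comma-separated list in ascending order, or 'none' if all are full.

Answer: 2,3

Derivation:
col 0: top cell = 'O' → FULL
col 1: top cell = 'X' → FULL
col 2: top cell = '.' → open
col 3: top cell = '.' → open
col 4: top cell = 'O' → FULL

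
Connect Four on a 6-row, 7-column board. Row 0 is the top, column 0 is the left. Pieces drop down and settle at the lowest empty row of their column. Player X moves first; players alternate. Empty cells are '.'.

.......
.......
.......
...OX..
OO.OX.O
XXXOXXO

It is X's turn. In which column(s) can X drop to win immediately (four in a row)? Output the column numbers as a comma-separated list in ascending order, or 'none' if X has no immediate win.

Answer: 4

Derivation:
col 0: drop X → no win
col 1: drop X → no win
col 2: drop X → no win
col 3: drop X → no win
col 4: drop X → WIN!
col 5: drop X → no win
col 6: drop X → no win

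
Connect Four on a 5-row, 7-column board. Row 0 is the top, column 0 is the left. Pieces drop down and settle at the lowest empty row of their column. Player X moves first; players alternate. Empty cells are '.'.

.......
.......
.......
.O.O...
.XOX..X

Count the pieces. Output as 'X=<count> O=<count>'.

X=3 O=3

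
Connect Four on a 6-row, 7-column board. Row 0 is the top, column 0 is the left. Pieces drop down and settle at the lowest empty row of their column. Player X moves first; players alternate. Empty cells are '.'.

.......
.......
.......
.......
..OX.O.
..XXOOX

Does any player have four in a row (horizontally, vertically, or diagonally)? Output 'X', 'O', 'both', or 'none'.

none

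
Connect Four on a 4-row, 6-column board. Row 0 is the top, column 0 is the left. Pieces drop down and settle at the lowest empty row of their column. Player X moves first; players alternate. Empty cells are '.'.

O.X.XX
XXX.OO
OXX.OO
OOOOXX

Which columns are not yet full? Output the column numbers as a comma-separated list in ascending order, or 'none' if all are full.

col 0: top cell = 'O' → FULL
col 1: top cell = '.' → open
col 2: top cell = 'X' → FULL
col 3: top cell = '.' → open
col 4: top cell = 'X' → FULL
col 5: top cell = 'X' → FULL

Answer: 1,3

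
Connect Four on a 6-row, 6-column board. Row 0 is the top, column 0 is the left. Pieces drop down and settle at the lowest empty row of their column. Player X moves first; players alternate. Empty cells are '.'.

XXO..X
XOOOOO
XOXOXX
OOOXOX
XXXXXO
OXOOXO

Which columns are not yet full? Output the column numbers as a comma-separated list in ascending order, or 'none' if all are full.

col 0: top cell = 'X' → FULL
col 1: top cell = 'X' → FULL
col 2: top cell = 'O' → FULL
col 3: top cell = '.' → open
col 4: top cell = '.' → open
col 5: top cell = 'X' → FULL

Answer: 3,4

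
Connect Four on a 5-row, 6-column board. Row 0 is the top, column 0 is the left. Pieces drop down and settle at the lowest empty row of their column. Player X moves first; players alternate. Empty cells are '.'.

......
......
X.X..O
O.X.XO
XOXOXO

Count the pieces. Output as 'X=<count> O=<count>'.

X=7 O=6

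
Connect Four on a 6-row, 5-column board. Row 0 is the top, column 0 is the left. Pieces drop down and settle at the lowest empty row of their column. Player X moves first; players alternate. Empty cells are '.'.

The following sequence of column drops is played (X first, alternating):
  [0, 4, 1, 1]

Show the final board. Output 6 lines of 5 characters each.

Move 1: X drops in col 0, lands at row 5
Move 2: O drops in col 4, lands at row 5
Move 3: X drops in col 1, lands at row 5
Move 4: O drops in col 1, lands at row 4

Answer: .....
.....
.....
.....
.O...
XX..O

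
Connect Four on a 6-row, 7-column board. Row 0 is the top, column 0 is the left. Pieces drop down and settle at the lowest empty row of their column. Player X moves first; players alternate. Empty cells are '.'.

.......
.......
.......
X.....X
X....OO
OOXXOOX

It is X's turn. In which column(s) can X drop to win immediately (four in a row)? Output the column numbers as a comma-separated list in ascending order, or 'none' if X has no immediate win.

Answer: none

Derivation:
col 0: drop X → no win
col 1: drop X → no win
col 2: drop X → no win
col 3: drop X → no win
col 4: drop X → no win
col 5: drop X → no win
col 6: drop X → no win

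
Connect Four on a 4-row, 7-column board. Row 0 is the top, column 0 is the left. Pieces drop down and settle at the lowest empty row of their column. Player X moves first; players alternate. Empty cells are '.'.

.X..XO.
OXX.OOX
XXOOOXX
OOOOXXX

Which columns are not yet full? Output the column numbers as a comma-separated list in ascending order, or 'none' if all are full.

Answer: 0,2,3,6

Derivation:
col 0: top cell = '.' → open
col 1: top cell = 'X' → FULL
col 2: top cell = '.' → open
col 3: top cell = '.' → open
col 4: top cell = 'X' → FULL
col 5: top cell = 'O' → FULL
col 6: top cell = '.' → open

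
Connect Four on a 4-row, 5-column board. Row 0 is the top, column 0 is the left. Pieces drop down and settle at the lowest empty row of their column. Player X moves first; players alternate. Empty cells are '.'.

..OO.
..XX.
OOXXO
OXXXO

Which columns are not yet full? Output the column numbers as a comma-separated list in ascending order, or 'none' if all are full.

col 0: top cell = '.' → open
col 1: top cell = '.' → open
col 2: top cell = 'O' → FULL
col 3: top cell = 'O' → FULL
col 4: top cell = '.' → open

Answer: 0,1,4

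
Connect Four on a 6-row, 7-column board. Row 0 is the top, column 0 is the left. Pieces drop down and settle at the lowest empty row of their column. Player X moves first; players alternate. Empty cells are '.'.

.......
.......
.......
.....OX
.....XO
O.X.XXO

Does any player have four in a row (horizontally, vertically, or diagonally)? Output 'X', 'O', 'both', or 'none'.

none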